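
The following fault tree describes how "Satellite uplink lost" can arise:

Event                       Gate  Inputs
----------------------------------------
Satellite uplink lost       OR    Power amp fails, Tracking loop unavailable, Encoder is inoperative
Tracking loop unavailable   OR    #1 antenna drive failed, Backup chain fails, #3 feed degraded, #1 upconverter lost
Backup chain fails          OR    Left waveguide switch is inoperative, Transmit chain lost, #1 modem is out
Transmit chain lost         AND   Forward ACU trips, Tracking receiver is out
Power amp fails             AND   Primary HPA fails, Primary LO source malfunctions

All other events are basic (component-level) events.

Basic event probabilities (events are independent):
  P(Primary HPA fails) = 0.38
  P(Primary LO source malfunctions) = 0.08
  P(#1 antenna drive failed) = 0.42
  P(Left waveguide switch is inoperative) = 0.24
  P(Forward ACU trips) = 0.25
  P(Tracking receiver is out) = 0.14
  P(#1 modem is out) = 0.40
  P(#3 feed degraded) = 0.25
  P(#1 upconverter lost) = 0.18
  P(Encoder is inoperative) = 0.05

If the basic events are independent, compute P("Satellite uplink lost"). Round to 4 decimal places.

0.8554

P(Power amp fails) [AND] = 0.38 × 0.08 = 0.030400
P(Transmit chain lost) [AND] = 0.25 × 0.14 = 0.035000
P(Backup chain fails) [OR] = 1 − (1−0.24) × (1−0.035000) × (1−0.40) = 0.559960
P(Tracking loop unavailable) [OR] = 1 − (1−0.42) × (1−0.559960) × (1−0.25) × (1−0.18) = 0.843038
P(Satellite uplink lost) [OR] = 1 − (1−0.030400) × (1−0.843038) × (1−0.05) = 0.855419
Rounded to 4 decimal places: P(Satellite uplink lost) ≈ 0.8554.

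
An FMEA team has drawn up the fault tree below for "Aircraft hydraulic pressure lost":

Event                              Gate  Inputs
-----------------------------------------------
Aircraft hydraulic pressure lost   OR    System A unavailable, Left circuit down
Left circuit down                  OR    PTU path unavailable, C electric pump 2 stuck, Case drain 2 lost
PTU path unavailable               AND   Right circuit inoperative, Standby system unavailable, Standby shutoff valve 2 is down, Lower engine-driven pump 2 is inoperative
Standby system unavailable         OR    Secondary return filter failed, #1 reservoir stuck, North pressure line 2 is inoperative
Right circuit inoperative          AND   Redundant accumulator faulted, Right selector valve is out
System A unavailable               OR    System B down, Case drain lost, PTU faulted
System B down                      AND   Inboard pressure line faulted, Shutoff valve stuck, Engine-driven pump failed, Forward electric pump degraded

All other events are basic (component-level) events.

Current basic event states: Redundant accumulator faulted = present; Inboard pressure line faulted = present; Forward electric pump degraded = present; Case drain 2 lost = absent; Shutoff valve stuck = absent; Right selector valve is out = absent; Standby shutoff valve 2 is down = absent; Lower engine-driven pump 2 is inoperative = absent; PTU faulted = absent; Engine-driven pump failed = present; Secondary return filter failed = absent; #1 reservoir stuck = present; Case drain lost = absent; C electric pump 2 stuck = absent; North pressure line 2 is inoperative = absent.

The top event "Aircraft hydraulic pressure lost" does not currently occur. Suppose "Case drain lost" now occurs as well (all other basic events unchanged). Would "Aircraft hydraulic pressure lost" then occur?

Yes

Counterfactual: set "Case drain lost" to occurred.
System B down [AND]: Inboard pressure line faulted=occurs, Shutoff valve stuck=not, Engine-driven pump failed=occurs, Forward electric pump degraded=occurs → not all inputs occur → does not occur.
System A unavailable [OR]: System B down=not, Case drain lost=occurs, PTU faulted=not → at least one input occurs → occurs.
Right circuit inoperative [AND]: Redundant accumulator faulted=occurs, Right selector valve is out=not → not all inputs occur → does not occur.
Standby system unavailable [OR]: Secondary return filter failed=not, #1 reservoir stuck=occurs, North pressure line 2 is inoperative=not → at least one input occurs → occurs.
PTU path unavailable [AND]: Right circuit inoperative=not, Standby system unavailable=occurs, Standby shutoff valve 2 is down=not, Lower engine-driven pump 2 is inoperative=not → not all inputs occur → does not occur.
Left circuit down [OR]: PTU path unavailable=not, C electric pump 2 stuck=not, Case drain 2 lost=not → no input occurs → does not occur.
Aircraft hydraulic pressure lost [OR]: System A unavailable=occurs, Left circuit down=not → at least one input occurs → occurs.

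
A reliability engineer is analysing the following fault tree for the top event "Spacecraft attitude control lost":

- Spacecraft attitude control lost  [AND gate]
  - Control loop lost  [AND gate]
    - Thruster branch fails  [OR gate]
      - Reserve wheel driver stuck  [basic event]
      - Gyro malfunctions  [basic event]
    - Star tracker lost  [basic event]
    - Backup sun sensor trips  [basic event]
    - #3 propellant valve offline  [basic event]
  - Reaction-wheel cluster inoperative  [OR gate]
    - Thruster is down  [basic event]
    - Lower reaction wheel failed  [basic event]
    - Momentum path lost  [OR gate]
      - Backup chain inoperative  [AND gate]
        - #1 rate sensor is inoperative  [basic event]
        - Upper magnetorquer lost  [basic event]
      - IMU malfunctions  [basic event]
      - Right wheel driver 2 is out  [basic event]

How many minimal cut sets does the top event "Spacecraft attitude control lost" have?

10

Thruster branch fails [OR]: union of children's cut sets → 2 cut set(s).
Control loop lost [AND]: one cut set from each child combined → 2 × 1 × 1 × 1 = 2 cut set(s).
Backup chain inoperative [AND]: one cut set from each child combined → 1 × 1 = 1 cut set(s).
Momentum path lost [OR]: union of children's cut sets → 3 cut set(s).
Reaction-wheel cluster inoperative [OR]: union of children's cut sets → 5 cut set(s).
Spacecraft attitude control lost [AND]: one cut set from each child combined → 2 × 5 = 10 cut set(s).
Minimal cut sets: {#3 propellant valve offline, Backup sun sensor trips, Reserve wheel driver stuck, Star tracker lost, Thruster is down}; {#3 propellant valve offline, Backup sun sensor trips, Lower reaction wheel failed, Reserve wheel driver stuck, Star tracker lost}; {#1 rate sensor is inoperative, #3 propellant valve offline, Backup sun sensor trips, Reserve wheel driver stuck, Star tracker lost, Upper magnetorquer lost}; {#3 propellant valve offline, Backup sun sensor trips, IMU malfunctions, Reserve wheel driver stuck, Star tracker lost}; {#3 propellant valve offline, Backup sun sensor trips, Reserve wheel driver stuck, Right wheel driver 2 is out, Star tracker lost}; {#3 propellant valve offline, Backup sun sensor trips, Gyro malfunctions, Star tracker lost, Thruster is down}; {#3 propellant valve offline, Backup sun sensor trips, Gyro malfunctions, Lower reaction wheel failed, Star tracker lost}; {#1 rate sensor is inoperative, #3 propellant valve offline, Backup sun sensor trips, Gyro malfunctions, Star tracker lost, Upper magnetorquer lost}; {#3 propellant valve offline, Backup sun sensor trips, Gyro malfunctions, IMU malfunctions, Star tracker lost}; {#3 propellant valve offline, Backup sun sensor trips, Gyro malfunctions, Right wheel driver 2 is out, Star tracker lost}.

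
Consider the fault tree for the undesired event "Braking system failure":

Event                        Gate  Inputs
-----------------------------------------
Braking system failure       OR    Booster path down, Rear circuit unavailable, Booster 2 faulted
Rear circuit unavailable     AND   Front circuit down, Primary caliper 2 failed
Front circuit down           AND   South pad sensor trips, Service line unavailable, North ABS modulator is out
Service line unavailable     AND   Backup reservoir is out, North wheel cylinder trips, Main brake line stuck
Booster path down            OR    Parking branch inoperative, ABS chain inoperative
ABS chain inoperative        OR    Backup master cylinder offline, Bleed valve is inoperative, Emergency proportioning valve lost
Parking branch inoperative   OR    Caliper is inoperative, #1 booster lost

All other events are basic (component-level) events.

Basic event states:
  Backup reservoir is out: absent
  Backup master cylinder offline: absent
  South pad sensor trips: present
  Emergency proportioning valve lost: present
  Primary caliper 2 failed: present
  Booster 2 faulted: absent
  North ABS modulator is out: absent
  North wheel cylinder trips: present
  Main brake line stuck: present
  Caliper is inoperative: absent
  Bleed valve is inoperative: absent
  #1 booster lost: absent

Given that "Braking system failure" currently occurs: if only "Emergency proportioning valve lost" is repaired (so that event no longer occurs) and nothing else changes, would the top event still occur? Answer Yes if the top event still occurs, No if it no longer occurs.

No

Counterfactual: set "Emergency proportioning valve lost" to not occurred.
Parking branch inoperative [OR]: Caliper is inoperative=not, #1 booster lost=not → no input occurs → does not occur.
ABS chain inoperative [OR]: Backup master cylinder offline=not, Bleed valve is inoperative=not, Emergency proportioning valve lost=not → no input occurs → does not occur.
Booster path down [OR]: Parking branch inoperative=not, ABS chain inoperative=not → no input occurs → does not occur.
Service line unavailable [AND]: Backup reservoir is out=not, North wheel cylinder trips=occurs, Main brake line stuck=occurs → not all inputs occur → does not occur.
Front circuit down [AND]: South pad sensor trips=occurs, Service line unavailable=not, North ABS modulator is out=not → not all inputs occur → does not occur.
Rear circuit unavailable [AND]: Front circuit down=not, Primary caliper 2 failed=occurs → not all inputs occur → does not occur.
Braking system failure [OR]: Booster path down=not, Rear circuit unavailable=not, Booster 2 faulted=not → no input occurs → does not occur.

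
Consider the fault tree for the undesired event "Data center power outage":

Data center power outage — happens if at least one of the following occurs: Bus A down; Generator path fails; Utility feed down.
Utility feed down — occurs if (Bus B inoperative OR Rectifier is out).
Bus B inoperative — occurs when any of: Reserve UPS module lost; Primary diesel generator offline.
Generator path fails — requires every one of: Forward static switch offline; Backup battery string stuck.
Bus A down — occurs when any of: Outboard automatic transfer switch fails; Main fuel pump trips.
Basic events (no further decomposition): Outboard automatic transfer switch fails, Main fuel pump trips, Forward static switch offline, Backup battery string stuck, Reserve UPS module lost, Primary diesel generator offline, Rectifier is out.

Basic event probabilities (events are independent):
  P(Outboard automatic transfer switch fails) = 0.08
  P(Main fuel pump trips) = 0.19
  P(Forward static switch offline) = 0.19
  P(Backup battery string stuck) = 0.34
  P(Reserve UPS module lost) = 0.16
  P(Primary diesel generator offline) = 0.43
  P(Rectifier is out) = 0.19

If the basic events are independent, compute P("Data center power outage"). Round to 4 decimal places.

0.7297

P(Bus A down) [OR] = 1 − (1−0.08) × (1−0.19) = 0.254800
P(Generator path fails) [AND] = 0.19 × 0.34 = 0.064600
P(Bus B inoperative) [OR] = 1 − (1−0.16) × (1−0.43) = 0.521200
P(Utility feed down) [OR] = 1 − (1−0.521200) × (1−0.19) = 0.612172
P(Data center power outage) [OR] = 1 − (1−0.254800) × (1−0.064600) × (1−0.612172) = 0.729661
Rounded to 4 decimal places: P(Data center power outage) ≈ 0.7297.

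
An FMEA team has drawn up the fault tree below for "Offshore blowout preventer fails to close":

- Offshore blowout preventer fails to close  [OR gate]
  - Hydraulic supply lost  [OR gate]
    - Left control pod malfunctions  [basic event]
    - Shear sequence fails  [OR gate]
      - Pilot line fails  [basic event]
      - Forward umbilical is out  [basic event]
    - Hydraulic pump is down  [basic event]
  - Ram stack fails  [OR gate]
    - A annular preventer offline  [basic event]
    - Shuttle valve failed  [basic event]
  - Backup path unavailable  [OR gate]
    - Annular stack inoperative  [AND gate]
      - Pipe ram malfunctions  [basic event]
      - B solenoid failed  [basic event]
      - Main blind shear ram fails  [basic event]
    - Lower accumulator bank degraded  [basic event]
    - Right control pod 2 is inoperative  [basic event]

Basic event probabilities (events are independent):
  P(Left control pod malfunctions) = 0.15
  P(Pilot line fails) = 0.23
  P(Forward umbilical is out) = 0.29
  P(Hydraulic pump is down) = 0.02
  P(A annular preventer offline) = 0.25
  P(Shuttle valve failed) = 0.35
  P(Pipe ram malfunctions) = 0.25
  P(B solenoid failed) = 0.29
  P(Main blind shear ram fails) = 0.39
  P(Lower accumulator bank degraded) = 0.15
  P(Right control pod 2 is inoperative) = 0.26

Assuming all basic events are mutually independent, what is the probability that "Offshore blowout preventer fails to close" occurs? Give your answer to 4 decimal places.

P(Shear sequence fails) [OR] = 1 − (1−0.23) × (1−0.29) = 0.453300
P(Hydraulic supply lost) [OR] = 1 − (1−0.15) × (1−0.453300) × (1−0.02) = 0.544599
P(Ram stack fails) [OR] = 1 − (1−0.25) × (1−0.35) = 0.512500
P(Annular stack inoperative) [AND] = 0.25 × 0.29 × 0.39 = 0.028275
P(Backup path unavailable) [OR] = 1 − (1−0.028275) × (1−0.15) × (1−0.26) = 0.388785
P(Offshore blowout preventer fails to close) [OR] = 1 − (1−0.544599) × (1−0.512500) × (1−0.388785) = 0.864305
Rounded to 4 decimal places: P(Offshore blowout preventer fails to close) ≈ 0.8643.

0.8643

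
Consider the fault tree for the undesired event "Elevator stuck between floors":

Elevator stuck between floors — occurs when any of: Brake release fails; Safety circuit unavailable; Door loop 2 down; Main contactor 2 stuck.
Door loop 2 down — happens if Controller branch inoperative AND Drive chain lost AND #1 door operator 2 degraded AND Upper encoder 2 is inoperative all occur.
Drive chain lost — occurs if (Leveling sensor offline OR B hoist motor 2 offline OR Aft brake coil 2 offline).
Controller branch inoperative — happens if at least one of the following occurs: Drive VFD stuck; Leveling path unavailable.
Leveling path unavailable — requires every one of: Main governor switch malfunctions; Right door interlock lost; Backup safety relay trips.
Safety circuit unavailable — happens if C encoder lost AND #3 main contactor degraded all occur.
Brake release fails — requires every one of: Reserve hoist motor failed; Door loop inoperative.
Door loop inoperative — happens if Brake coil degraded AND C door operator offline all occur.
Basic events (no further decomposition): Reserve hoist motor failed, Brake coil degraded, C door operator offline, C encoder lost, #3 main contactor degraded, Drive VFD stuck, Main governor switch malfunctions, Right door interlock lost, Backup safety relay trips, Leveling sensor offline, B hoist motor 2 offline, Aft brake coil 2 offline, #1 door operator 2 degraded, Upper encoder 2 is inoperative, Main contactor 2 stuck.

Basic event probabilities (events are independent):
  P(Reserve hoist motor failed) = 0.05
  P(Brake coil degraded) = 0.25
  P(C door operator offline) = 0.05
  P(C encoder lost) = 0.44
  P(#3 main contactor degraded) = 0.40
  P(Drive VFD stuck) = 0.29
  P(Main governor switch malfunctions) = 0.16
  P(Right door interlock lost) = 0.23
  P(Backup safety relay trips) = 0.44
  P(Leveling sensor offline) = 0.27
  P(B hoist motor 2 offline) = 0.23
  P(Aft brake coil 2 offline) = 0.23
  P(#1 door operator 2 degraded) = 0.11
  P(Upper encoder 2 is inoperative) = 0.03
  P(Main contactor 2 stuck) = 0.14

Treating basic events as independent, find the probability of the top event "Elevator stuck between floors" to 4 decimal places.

0.2922

P(Door loop inoperative) [AND] = 0.25 × 0.05 = 0.012500
P(Brake release fails) [AND] = 0.05 × 0.012500 = 0.000625
P(Safety circuit unavailable) [AND] = 0.44 × 0.40 = 0.176000
P(Leveling path unavailable) [AND] = 0.16 × 0.23 × 0.44 = 0.016192
P(Controller branch inoperative) [OR] = 1 − (1−0.29) × (1−0.016192) = 0.301496
P(Drive chain lost) [OR] = 1 − (1−0.27) × (1−0.23) × (1−0.23) = 0.567183
P(Door loop 2 down) [AND] = 0.301496 × 0.567183 × 0.11 × 0.03 = 0.000564
P(Elevator stuck between floors) [OR] = 1 − (1−0.000625) × (1−0.176000) × (1−0.000564) × (1−0.14) = 0.292202
Rounded to 4 decimal places: P(Elevator stuck between floors) ≈ 0.2922.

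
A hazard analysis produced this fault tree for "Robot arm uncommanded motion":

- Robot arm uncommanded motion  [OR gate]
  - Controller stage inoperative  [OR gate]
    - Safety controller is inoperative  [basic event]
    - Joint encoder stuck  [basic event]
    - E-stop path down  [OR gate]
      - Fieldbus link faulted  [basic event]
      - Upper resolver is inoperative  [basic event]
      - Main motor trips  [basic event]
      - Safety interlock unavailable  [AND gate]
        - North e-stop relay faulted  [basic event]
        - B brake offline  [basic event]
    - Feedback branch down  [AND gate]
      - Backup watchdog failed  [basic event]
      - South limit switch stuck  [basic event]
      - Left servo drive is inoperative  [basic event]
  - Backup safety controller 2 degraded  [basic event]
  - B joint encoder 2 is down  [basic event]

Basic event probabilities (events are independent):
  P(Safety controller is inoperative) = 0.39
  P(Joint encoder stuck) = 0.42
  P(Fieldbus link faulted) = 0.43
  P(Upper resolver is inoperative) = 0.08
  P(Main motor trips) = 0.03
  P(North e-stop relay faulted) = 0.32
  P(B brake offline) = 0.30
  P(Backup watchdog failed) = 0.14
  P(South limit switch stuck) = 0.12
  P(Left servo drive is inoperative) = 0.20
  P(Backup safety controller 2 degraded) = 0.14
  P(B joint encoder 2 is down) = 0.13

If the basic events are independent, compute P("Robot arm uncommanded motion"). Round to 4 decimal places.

P(Safety interlock unavailable) [AND] = 0.32 × 0.30 = 0.096000
P(E-stop path down) [OR] = 1 − (1−0.43) × (1−0.08) × (1−0.03) × (1−0.096000) = 0.540164
P(Feedback branch down) [AND] = 0.14 × 0.12 × 0.20 = 0.003360
P(Controller stage inoperative) [OR] = 1 − (1−0.39) × (1−0.42) × (1−0.540164) × (1−0.003360) = 0.837857
P(Robot arm uncommanded motion) [OR] = 1 − (1−0.837857) × (1−0.14) × (1−0.13) = 0.878685
Rounded to 4 decimal places: P(Robot arm uncommanded motion) ≈ 0.8787.

0.8787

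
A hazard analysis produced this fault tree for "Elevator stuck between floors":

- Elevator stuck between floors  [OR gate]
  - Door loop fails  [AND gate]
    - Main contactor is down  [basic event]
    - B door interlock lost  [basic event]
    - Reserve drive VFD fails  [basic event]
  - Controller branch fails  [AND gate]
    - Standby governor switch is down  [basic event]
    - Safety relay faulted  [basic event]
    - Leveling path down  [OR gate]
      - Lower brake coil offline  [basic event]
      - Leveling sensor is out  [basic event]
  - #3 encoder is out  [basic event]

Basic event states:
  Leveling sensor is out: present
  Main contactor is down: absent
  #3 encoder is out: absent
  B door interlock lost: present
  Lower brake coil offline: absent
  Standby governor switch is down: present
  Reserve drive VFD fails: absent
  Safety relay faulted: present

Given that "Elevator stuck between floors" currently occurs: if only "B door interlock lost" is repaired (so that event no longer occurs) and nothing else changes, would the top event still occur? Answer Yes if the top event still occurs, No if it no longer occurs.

Yes

Counterfactual: set "B door interlock lost" to not occurred.
Door loop fails [AND]: Main contactor is down=not, B door interlock lost=not, Reserve drive VFD fails=not → not all inputs occur → does not occur.
Leveling path down [OR]: Lower brake coil offline=not, Leveling sensor is out=occurs → at least one input occurs → occurs.
Controller branch fails [AND]: Standby governor switch is down=occurs, Safety relay faulted=occurs, Leveling path down=occurs → all inputs occur → occurs.
Elevator stuck between floors [OR]: Door loop fails=not, Controller branch fails=occurs, #3 encoder is out=not → at least one input occurs → occurs.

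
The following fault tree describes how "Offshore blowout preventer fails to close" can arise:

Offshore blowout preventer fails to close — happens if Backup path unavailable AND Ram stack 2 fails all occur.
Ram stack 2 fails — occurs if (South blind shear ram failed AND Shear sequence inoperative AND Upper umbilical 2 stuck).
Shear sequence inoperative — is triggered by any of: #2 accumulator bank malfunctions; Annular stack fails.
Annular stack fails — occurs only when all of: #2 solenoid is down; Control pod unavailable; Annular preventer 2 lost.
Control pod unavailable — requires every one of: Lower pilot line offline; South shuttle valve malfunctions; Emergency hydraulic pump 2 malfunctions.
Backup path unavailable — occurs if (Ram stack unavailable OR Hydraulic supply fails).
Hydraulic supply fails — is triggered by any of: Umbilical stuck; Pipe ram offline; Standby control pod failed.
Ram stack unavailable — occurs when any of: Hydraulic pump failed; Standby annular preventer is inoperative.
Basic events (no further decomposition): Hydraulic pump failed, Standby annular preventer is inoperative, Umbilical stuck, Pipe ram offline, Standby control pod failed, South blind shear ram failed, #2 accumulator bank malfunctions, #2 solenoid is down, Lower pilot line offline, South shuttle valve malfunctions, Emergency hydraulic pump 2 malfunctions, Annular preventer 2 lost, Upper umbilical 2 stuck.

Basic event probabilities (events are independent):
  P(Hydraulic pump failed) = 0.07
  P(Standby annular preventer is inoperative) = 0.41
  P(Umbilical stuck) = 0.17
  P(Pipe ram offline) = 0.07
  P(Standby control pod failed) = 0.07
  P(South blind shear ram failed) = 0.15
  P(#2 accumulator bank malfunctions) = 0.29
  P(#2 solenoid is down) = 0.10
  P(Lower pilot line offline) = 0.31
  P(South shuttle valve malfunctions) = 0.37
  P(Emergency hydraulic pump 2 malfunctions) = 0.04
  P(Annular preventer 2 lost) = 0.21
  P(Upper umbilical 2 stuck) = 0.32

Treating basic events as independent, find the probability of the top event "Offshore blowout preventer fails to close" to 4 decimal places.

P(Ram stack unavailable) [OR] = 1 − (1−0.07) × (1−0.41) = 0.451300
P(Hydraulic supply fails) [OR] = 1 − (1−0.17) × (1−0.07) × (1−0.07) = 0.282133
P(Backup path unavailable) [OR] = 1 − (1−0.451300) × (1−0.282133) = 0.606106
P(Control pod unavailable) [AND] = 0.31 × 0.37 × 0.04 = 0.004588
P(Annular stack fails) [AND] = 0.10 × 0.004588 × 0.21 = 0.000096
P(Shear sequence inoperative) [OR] = 1 − (1−0.29) × (1−0.000096) = 0.290068
P(Ram stack 2 fails) [AND] = 0.15 × 0.290068 × 0.32 = 0.013923
P(Offshore blowout preventer fails to close) [AND] = 0.606106 × 0.013923 = 0.008439
Rounded to 4 decimal places: P(Offshore blowout preventer fails to close) ≈ 0.0084.

0.0084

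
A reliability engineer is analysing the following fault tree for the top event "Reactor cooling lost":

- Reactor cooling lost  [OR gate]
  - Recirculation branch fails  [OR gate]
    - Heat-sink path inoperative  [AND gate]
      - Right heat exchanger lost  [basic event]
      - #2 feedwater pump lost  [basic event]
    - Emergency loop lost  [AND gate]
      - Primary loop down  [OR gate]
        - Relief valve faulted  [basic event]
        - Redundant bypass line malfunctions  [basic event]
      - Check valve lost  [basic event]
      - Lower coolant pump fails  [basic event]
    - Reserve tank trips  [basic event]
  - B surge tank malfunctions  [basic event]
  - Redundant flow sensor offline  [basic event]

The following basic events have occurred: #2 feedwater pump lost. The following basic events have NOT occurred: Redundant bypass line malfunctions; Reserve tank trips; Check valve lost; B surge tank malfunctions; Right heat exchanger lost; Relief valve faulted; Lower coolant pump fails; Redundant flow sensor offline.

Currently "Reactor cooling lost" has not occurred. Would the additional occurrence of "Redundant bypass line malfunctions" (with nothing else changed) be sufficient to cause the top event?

No

Counterfactual: set "Redundant bypass line malfunctions" to occurred.
Heat-sink path inoperative [AND]: Right heat exchanger lost=not, #2 feedwater pump lost=occurs → not all inputs occur → does not occur.
Primary loop down [OR]: Relief valve faulted=not, Redundant bypass line malfunctions=occurs → at least one input occurs → occurs.
Emergency loop lost [AND]: Primary loop down=occurs, Check valve lost=not, Lower coolant pump fails=not → not all inputs occur → does not occur.
Recirculation branch fails [OR]: Heat-sink path inoperative=not, Emergency loop lost=not, Reserve tank trips=not → no input occurs → does not occur.
Reactor cooling lost [OR]: Recirculation branch fails=not, B surge tank malfunctions=not, Redundant flow sensor offline=not → no input occurs → does not occur.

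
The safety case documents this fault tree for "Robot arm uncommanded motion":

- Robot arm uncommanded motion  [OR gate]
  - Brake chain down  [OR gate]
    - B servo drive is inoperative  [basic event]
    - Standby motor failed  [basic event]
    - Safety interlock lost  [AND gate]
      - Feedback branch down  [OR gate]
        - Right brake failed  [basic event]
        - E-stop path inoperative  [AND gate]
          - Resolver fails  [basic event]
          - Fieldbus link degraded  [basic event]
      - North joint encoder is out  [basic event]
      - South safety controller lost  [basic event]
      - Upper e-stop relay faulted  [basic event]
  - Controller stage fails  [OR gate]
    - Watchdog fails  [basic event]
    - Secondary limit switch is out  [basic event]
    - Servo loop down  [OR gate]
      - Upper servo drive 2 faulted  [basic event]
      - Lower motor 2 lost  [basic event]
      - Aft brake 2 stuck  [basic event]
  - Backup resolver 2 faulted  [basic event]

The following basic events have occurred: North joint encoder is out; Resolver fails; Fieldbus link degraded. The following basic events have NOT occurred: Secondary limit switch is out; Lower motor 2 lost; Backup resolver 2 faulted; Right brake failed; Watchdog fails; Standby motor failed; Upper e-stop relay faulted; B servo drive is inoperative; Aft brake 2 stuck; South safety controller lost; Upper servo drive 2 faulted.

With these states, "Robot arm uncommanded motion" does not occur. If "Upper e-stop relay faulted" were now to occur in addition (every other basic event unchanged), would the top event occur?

Counterfactual: set "Upper e-stop relay faulted" to occurred.
E-stop path inoperative [AND]: Resolver fails=occurs, Fieldbus link degraded=occurs → all inputs occur → occurs.
Feedback branch down [OR]: Right brake failed=not, E-stop path inoperative=occurs → at least one input occurs → occurs.
Safety interlock lost [AND]: Feedback branch down=occurs, North joint encoder is out=occurs, South safety controller lost=not, Upper e-stop relay faulted=occurs → not all inputs occur → does not occur.
Brake chain down [OR]: B servo drive is inoperative=not, Standby motor failed=not, Safety interlock lost=not → no input occurs → does not occur.
Servo loop down [OR]: Upper servo drive 2 faulted=not, Lower motor 2 lost=not, Aft brake 2 stuck=not → no input occurs → does not occur.
Controller stage fails [OR]: Watchdog fails=not, Secondary limit switch is out=not, Servo loop down=not → no input occurs → does not occur.
Robot arm uncommanded motion [OR]: Brake chain down=not, Controller stage fails=not, Backup resolver 2 faulted=not → no input occurs → does not occur.

No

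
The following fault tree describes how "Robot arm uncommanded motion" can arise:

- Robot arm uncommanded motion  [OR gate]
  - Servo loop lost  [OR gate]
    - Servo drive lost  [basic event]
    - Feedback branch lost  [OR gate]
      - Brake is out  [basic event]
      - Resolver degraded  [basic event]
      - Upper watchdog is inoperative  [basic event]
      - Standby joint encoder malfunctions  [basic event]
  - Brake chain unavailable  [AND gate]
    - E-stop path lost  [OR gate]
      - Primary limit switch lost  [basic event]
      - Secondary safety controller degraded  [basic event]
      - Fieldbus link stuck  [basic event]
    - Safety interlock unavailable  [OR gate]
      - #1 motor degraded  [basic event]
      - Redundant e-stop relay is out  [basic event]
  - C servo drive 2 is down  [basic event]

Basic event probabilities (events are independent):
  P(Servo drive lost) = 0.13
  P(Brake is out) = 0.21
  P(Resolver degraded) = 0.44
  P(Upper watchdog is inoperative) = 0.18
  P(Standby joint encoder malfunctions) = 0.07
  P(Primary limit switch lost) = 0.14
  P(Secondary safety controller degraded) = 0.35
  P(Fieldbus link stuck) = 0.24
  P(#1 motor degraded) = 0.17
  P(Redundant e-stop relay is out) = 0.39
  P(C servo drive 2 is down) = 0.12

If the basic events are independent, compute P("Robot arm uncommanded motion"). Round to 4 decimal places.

0.8151

P(Feedback branch lost) [OR] = 1 − (1−0.21) × (1−0.44) × (1−0.18) × (1−0.07) = 0.662626
P(Servo loop lost) [OR] = 1 − (1−0.13) × (1−0.662626) = 0.706485
P(E-stop path lost) [OR] = 1 − (1−0.14) × (1−0.35) × (1−0.24) = 0.575160
P(Safety interlock unavailable) [OR] = 1 − (1−0.17) × (1−0.39) = 0.493700
P(Brake chain unavailable) [AND] = 0.575160 × 0.493700 = 0.283956
P(Robot arm uncommanded motion) [OR] = 1 − (1−0.706485) × (1−0.283956) × (1−0.12) = 0.815051
Rounded to 4 decimal places: P(Robot arm uncommanded motion) ≈ 0.8151.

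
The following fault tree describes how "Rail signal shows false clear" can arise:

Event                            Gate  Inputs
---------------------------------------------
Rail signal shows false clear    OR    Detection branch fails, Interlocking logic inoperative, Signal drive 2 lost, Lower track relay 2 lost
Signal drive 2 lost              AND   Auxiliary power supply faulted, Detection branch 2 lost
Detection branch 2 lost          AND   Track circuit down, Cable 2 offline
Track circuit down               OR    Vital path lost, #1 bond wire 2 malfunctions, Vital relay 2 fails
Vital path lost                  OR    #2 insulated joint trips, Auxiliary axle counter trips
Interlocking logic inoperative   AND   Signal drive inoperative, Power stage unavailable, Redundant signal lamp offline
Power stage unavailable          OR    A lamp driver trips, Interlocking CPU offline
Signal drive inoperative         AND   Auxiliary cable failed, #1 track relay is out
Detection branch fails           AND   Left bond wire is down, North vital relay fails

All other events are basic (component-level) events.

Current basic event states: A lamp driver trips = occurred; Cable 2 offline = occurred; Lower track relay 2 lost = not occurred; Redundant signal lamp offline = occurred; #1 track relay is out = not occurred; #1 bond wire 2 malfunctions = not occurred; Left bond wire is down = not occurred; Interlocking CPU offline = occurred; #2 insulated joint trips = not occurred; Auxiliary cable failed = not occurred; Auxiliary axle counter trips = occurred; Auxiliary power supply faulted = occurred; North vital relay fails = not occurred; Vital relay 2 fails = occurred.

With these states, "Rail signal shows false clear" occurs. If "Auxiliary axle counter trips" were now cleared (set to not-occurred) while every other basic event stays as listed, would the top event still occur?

Yes

Counterfactual: set "Auxiliary axle counter trips" to not occurred.
Detection branch fails [AND]: Left bond wire is down=not, North vital relay fails=not → not all inputs occur → does not occur.
Signal drive inoperative [AND]: Auxiliary cable failed=not, #1 track relay is out=not → not all inputs occur → does not occur.
Power stage unavailable [OR]: A lamp driver trips=occurs, Interlocking CPU offline=occurs → at least one input occurs → occurs.
Interlocking logic inoperative [AND]: Signal drive inoperative=not, Power stage unavailable=occurs, Redundant signal lamp offline=occurs → not all inputs occur → does not occur.
Vital path lost [OR]: #2 insulated joint trips=not, Auxiliary axle counter trips=not → no input occurs → does not occur.
Track circuit down [OR]: Vital path lost=not, #1 bond wire 2 malfunctions=not, Vital relay 2 fails=occurs → at least one input occurs → occurs.
Detection branch 2 lost [AND]: Track circuit down=occurs, Cable 2 offline=occurs → all inputs occur → occurs.
Signal drive 2 lost [AND]: Auxiliary power supply faulted=occurs, Detection branch 2 lost=occurs → all inputs occur → occurs.
Rail signal shows false clear [OR]: Detection branch fails=not, Interlocking logic inoperative=not, Signal drive 2 lost=occurs, Lower track relay 2 lost=not → at least one input occurs → occurs.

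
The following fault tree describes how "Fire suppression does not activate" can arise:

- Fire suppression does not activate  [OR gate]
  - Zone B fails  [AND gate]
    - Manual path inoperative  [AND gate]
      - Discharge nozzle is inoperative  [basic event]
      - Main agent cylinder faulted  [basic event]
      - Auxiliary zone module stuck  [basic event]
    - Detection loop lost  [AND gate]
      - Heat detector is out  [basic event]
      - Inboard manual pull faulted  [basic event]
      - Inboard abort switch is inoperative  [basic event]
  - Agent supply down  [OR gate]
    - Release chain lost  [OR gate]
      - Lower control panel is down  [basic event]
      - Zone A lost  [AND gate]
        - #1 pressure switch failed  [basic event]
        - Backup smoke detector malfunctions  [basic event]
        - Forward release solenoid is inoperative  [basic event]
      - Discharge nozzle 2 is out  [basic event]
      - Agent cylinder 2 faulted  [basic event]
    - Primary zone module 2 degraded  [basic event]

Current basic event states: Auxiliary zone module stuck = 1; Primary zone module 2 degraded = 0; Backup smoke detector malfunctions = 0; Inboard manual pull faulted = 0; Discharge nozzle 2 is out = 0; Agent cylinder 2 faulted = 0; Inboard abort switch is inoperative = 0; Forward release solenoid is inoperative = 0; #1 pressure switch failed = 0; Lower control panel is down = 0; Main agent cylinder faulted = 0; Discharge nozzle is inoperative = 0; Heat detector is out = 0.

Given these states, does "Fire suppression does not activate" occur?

No

Manual path inoperative [AND]: Discharge nozzle is inoperative=not, Main agent cylinder faulted=not, Auxiliary zone module stuck=occurs → not all inputs occur → does not occur.
Detection loop lost [AND]: Heat detector is out=not, Inboard manual pull faulted=not, Inboard abort switch is inoperative=not → not all inputs occur → does not occur.
Zone B fails [AND]: Manual path inoperative=not, Detection loop lost=not → not all inputs occur → does not occur.
Zone A lost [AND]: #1 pressure switch failed=not, Backup smoke detector malfunctions=not, Forward release solenoid is inoperative=not → not all inputs occur → does not occur.
Release chain lost [OR]: Lower control panel is down=not, Zone A lost=not, Discharge nozzle 2 is out=not, Agent cylinder 2 faulted=not → no input occurs → does not occur.
Agent supply down [OR]: Release chain lost=not, Primary zone module 2 degraded=not → no input occurs → does not occur.
Fire suppression does not activate [OR]: Zone B fails=not, Agent supply down=not → no input occurs → does not occur.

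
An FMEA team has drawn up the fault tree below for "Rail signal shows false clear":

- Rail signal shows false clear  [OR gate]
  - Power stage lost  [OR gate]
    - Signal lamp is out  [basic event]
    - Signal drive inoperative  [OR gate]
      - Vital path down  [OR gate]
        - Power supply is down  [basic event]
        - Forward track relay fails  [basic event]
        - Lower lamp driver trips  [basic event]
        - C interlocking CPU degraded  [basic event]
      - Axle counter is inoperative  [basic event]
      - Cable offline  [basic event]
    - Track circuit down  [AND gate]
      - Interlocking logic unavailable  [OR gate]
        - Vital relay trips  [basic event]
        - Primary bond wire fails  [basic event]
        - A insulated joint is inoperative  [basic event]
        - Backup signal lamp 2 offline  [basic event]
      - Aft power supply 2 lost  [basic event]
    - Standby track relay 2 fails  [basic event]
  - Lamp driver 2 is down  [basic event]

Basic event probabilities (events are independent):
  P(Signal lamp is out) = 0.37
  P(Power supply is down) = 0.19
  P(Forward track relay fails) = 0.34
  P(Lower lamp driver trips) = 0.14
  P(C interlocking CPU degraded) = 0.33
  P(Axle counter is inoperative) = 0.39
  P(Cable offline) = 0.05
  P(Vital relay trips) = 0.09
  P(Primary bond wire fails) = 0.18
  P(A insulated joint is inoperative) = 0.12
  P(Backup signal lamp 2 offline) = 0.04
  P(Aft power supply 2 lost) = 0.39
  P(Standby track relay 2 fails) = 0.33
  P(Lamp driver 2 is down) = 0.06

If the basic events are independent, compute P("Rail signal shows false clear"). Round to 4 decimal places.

P(Vital path down) [OR] = 1 − (1−0.19) × (1−0.34) × (1−0.14) × (1−0.33) = 0.691963
P(Signal drive inoperative) [OR] = 1 − (1−0.691963) × (1−0.39) × (1−0.05) = 0.821493
P(Interlocking logic unavailable) [OR] = 1 − (1−0.09) × (1−0.18) × (1−0.12) × (1−0.04) = 0.369610
P(Track circuit down) [AND] = 0.369610 × 0.39 = 0.144148
P(Power stage lost) [OR] = 1 − (1−0.37) × (1−0.821493) × (1−0.144148) × (1−0.33) = 0.935513
P(Rail signal shows false clear) [OR] = 1 − (1−0.935513) × (1−0.06) = 0.939382
Rounded to 4 decimal places: P(Rail signal shows false clear) ≈ 0.9394.

0.9394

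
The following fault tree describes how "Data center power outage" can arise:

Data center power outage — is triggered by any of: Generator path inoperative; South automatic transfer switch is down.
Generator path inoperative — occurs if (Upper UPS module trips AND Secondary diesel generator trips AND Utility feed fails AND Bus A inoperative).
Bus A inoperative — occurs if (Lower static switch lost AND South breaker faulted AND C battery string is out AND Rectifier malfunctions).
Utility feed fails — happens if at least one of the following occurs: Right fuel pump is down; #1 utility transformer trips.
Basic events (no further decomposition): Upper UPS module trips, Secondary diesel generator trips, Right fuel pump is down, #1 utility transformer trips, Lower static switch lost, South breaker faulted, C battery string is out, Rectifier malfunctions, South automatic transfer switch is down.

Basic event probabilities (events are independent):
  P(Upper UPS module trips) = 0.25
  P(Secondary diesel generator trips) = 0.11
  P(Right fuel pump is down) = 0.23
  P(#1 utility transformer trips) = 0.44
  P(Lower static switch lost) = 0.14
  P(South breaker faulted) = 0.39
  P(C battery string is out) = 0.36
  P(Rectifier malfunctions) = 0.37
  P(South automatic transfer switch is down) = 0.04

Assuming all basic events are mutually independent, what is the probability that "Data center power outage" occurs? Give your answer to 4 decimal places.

0.0401

P(Utility feed fails) [OR] = 1 − (1−0.23) × (1−0.44) = 0.568800
P(Bus A inoperative) [AND] = 0.14 × 0.39 × 0.36 × 0.37 = 0.007273
P(Generator path inoperative) [AND] = 0.25 × 0.11 × 0.568800 × 0.007273 = 0.000114
P(Data center power outage) [OR] = 1 − (1−0.000114) × (1−0.04) = 0.040109
Rounded to 4 decimal places: P(Data center power outage) ≈ 0.0401.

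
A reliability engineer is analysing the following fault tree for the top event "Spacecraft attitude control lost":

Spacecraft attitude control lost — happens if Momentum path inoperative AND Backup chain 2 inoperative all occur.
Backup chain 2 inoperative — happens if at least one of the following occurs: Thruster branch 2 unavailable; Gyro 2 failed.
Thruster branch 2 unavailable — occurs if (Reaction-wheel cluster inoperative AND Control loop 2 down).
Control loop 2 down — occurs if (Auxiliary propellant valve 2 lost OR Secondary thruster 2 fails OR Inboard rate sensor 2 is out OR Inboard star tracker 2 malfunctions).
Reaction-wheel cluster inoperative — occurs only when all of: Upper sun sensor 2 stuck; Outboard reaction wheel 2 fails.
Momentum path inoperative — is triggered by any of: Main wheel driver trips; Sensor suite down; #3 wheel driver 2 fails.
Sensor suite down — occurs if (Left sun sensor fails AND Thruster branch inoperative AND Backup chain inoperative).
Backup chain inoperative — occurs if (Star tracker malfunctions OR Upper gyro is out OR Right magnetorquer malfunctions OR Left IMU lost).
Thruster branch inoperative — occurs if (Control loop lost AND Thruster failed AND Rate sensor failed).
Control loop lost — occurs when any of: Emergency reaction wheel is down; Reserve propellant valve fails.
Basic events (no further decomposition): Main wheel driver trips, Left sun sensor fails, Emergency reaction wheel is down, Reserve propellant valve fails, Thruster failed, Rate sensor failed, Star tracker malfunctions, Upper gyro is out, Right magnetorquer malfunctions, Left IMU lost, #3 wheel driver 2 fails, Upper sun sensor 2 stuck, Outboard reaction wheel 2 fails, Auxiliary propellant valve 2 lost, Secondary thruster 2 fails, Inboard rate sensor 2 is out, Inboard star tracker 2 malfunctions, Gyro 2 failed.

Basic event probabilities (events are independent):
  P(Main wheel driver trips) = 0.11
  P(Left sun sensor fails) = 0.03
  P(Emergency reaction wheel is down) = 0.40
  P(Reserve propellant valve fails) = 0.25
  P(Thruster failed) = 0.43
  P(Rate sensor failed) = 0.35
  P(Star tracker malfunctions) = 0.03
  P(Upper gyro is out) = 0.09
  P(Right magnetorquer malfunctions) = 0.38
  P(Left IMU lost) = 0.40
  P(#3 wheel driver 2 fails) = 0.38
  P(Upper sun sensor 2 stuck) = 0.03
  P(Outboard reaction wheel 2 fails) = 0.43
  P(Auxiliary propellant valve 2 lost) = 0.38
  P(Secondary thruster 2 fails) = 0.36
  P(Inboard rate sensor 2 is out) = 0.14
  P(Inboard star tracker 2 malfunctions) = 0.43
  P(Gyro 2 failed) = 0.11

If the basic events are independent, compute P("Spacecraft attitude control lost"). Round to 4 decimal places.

P(Control loop lost) [OR] = 1 − (1−0.40) × (1−0.25) = 0.550000
P(Thruster branch inoperative) [AND] = 0.550000 × 0.43 × 0.35 = 0.082775
P(Backup chain inoperative) [OR] = 1 − (1−0.03) × (1−0.09) × (1−0.38) × (1−0.40) = 0.671636
P(Sensor suite down) [AND] = 0.03 × 0.082775 × 0.671636 = 0.001668
P(Momentum path inoperative) [OR] = 1 − (1−0.11) × (1−0.001668) × (1−0.38) = 0.449120
P(Reaction-wheel cluster inoperative) [AND] = 0.03 × 0.43 = 0.012900
P(Control loop 2 down) [OR] = 1 − (1−0.38) × (1−0.36) × (1−0.14) × (1−0.43) = 0.805489
P(Thruster branch 2 unavailable) [AND] = 0.012900 × 0.805489 = 0.010391
P(Backup chain 2 inoperative) [OR] = 1 − (1−0.010391) × (1−0.11) = 0.119248
P(Spacecraft attitude control lost) [AND] = 0.449120 × 0.119248 = 0.053557
Rounded to 4 decimal places: P(Spacecraft attitude control lost) ≈ 0.0536.

0.0536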